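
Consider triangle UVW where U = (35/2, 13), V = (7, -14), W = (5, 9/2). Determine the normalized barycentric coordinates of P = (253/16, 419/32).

(7/8, -1/16, 3/16)

Signed area of the reference triangle: [UVW] = ½·((35/2)·(-14−(9/2)) + 7·(9/2−13) + 5·(13−(-14))) = ½·(-1295/4 − 119/2 + 135) = -993/8.
[PVW] = ½·((253/16)·(-14−(9/2)) + 7·(9/2−(419/32)) + 5·(419/32−(-14))) = ½·(-9361/32 − 1925/32 + 4335/32) = -6951/64, so the U-coordinate is (-6951/64)/(-993/8) = 7/8.
[UPW] = ½·((35/2)·(419/32−(9/2)) + (253/16)·(9/2−13) + 5·(13−(419/32))) = ½·(9625/64 − 4301/32 − 15/32) = 993/128, so the V-coordinate is -1/16.
[UVP] = ½·((35/2)·(-14−(419/32)) + 7·(419/32−13) + (253/16)·(13−(-14))) = ½·(-30345/64 + 21/32 + 6831/16) = -2979/128, so the W-coordinate is 3/16.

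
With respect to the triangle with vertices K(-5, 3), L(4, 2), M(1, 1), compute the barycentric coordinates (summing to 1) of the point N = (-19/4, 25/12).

(3/4, -5/12, 2/3)

Signed area of the reference triangle: [KLM] = ½·((-5)·(2−1) + 4·(1−3) + 1·(3−2)) = ½·(-5 − 8 + 1) = -6.
[NLM] = ½·((-19/4)·(2−1) + 4·(1−(25/12)) + 1·(25/12−2)) = ½·(-19/4 − 13/3 + 1/12) = -9/2, so the K-coordinate is (-9/2)/(-6) = 3/4.
[KNM] = ½·((-5)·(25/12−1) + (-19/4)·(1−3) + 1·(3−(25/12))) = ½·(-65/12 + 19/2 + 11/12) = 5/2, so the L-coordinate is -5/12.
[KLN] = ½·((-5)·(2−(25/12)) + 4·(25/12−3) + (-19/4)·(3−2)) = ½·(5/12 − 11/3 − 19/4) = -4, so the M-coordinate is 2/3.
Check: 3/4 − 5/12 + 2/3 = 1.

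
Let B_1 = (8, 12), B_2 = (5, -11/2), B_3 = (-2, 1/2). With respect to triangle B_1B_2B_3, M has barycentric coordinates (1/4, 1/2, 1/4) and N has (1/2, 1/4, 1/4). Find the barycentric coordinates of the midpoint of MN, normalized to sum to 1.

Since both coordinate triples sum to 1, the midpoint's barycentrics are the componentwise average.
(1/4+1/2)/2 = 3/8; similarly 3/8 and 1/4.

(3/8, 3/8, 1/4)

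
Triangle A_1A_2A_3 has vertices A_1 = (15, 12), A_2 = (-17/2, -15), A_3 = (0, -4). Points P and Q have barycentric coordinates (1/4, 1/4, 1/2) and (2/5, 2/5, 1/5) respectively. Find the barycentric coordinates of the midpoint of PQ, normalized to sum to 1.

Since both coordinate triples sum to 1, the midpoint's barycentrics are the componentwise average.
(1/4+2/5)/2 = 13/40; similarly 13/40 and 7/20.

(13/40, 13/40, 7/20)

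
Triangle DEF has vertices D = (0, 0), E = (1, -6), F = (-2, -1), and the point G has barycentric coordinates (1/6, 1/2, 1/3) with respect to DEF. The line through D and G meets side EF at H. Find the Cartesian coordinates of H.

Line DG meets EF where the D-coordinate vanishes; zeroing G's D-weight and renormalizing leaves E, F-weights 1/2 : 1/3 → (3/5, 2/5).
So H = (3/5)·E + (2/5)·F = (-1/5, -4).

(-1/5, -4)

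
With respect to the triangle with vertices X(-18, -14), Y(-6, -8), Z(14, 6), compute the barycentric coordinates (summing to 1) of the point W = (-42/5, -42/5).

Signed area of the reference triangle: [XYZ] = ½·((-18)·(-8−6) + (-6)·(6−(-14)) + 14·(-14−(-8))) = ½·(252 − 120 − 84) = 24.
[WYZ] = ½·((-42/5)·(-8−6) + (-6)·(6−(-42/5)) + 14·(-42/5−(-8))) = ½·(588/5 − 432/5 − 28/5) = 64/5, so the X-coordinate is (64/5)/24 = 8/15.
[XWZ] = ½·((-18)·(-42/5−6) + (-42/5)·(6−(-14)) + 14·(-14−(-42/5))) = ½·(1296/5 − 168 − 392/5) = 32/5, so the Y-coordinate is 4/15.
[XYW] = ½·((-18)·(-8−(-42/5)) + (-6)·(-42/5−(-14)) + (-42/5)·(-14−(-8))) = ½·(-36/5 − 168/5 + 252/5) = 24/5, so the Z-coordinate is 1/5.

(8/15, 4/15, 1/5)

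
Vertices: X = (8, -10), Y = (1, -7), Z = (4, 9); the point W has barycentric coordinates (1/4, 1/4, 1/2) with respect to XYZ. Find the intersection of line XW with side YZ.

(3, 11/3)

Line XW meets YZ where the X-coordinate vanishes; zeroing W's X-weight and renormalizing leaves Y, Z-weights 1/4 : 1/2 → (1/3, 2/3).
So V = (1/3)·Y + (2/3)·Z = (3, 11/3).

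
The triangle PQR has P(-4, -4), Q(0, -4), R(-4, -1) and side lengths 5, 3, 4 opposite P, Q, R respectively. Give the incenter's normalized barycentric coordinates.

The incenter has barycentric coordinates proportional to the opposite side lengths: (5 : 3 : 4).
Normalizing by 5+3+4 = 12 gives (5/12, 1/4, 1/3).

(5/12, 1/4, 1/3)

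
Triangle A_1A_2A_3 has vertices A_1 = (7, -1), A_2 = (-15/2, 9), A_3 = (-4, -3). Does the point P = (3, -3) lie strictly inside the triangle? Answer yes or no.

no

Barycentric coordinates of P: (84/139, -14/139, 69/139).
The three coordinates are positive, negative, positive; a point is interior exactly when all three are positive.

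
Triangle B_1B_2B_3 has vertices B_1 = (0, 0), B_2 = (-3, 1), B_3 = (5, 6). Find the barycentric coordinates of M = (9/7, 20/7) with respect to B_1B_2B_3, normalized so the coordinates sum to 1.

Signed area of the reference triangle: [B_1B_2B_3] = ½·(0·(1−6) + (-3)·(6−0) + 5·(0−1)) = ½·(0 − 18 − 5) = -23/2.
[MB_2B_3] = ½·((9/7)·(1−6) + (-3)·(6−(20/7)) + 5·(20/7−1)) = ½·(-45/7 − 66/7 + 65/7) = -23/7, so the B_1-coordinate is (-23/7)/(-23/2) = 2/7.
[B_1MB_3] = ½·(0·(20/7−6) + (9/7)·(6−0) + 5·(0−(20/7))) = ½·(0 + 54/7 − 100/7) = -23/7, so the B_2-coordinate is 2/7.
[B_1B_2M] = ½·(0·(1−(20/7)) + (-3)·(20/7−0) + (9/7)·(0−1)) = ½·(0 − 60/7 − 9/7) = -69/14, so the B_3-coordinate is 3/7.

(2/7, 2/7, 3/7)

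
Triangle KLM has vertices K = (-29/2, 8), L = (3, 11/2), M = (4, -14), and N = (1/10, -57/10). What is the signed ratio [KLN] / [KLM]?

3/5

[KLM] = ½·((-29/2)·(11/2−(-14)) + 3·(-14−8) + 4·(8−(11/2))) = ½·(-1131/4 − 66 + 10) = -1355/8.
[KLN] = ½·((-29/2)·(11/2−(-57/10)) + 3·(-57/10−8) + (1/10)·(8−(11/2))) = ½·(-812/5 − 411/10 + 1/4) = -813/8, so the ratio is (-813/8)/(-1355/8) = 3/5.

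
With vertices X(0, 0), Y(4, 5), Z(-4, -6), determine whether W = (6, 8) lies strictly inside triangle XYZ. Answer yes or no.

no

Barycentric coordinates of W: (1/2, 1, -1/2).
The three coordinates are positive, positive, negative; a point is interior exactly when all three are positive.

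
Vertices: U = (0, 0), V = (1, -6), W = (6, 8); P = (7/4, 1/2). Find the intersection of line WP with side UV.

(1/3, -2)

Barycentric coordinates of P with respect to UVW: (1/2, 1/4, 1/4).
On side UV the W-coordinate is zero; dropping P's W-weight 1/4 and renormalizing the remaining 1/2 : 1/4 gives weights 2/3, 1/3 on U, V.
Q = (2/3)·(0, 0) + (1/3)·(1, -6) = (1/3, -2).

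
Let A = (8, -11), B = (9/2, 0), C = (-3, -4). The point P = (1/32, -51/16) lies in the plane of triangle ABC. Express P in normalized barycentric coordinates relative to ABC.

(1/16, 5/16, 5/8)

Signed area of the reference triangle: [ABC] = ½·(8·(0−(-4)) + (9/2)·(-4−(-11)) + (-3)·(-11−0)) = ½·(32 + 63/2 + 33) = 193/4.
[PBC] = ½·((1/32)·(0−(-4)) + (9/2)·(-4−(-51/16)) + (-3)·(-51/16−0)) = ½·(1/8 − 117/32 + 153/16) = 193/64, so the A-coordinate is (193/64)/(193/4) = 1/16.
[APC] = ½·(8·(-51/16−(-4)) + (1/32)·(-4−(-11)) + (-3)·(-11−(-51/16))) = ½·(13/2 + 7/32 + 375/16) = 965/64, so the B-coordinate is 5/16.
[ABP] = ½·(8·(0−(-51/16)) + (9/2)·(-51/16−(-11)) + (1/32)·(-11−0)) = ½·(51/2 + 1125/32 − 11/32) = 965/32, so the C-coordinate is 5/8.
Check: 1/16 + 5/16 + 5/8 = 1.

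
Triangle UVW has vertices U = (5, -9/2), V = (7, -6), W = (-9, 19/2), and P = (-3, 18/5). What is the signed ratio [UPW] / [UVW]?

[UVW] = ½·(5·(-6−(19/2)) + 7·(19/2−(-9/2)) + (-9)·(-9/2−(-6))) = ½·(-155/2 + 98 − 27/2) = 7/2.
[UPW] = ½·(5·(18/5−(19/2)) + (-3)·(19/2−(-9/2)) + (-9)·(-9/2−(18/5))) = ½·(-59/2 − 42 + 729/10) = 7/10, so the ratio is (7/10)/(7/2) = 1/5.

1/5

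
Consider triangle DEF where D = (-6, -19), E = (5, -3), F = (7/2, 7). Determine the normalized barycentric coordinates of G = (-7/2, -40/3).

(3/4, 1/12, 1/6)

Signed area of the reference triangle: [DEF] = ½·((-6)·(-3−7) + 5·(7−(-19)) + (7/2)·(-19−(-3))) = ½·(60 + 130 − 56) = 67.
[GEF] = ½·((-7/2)·(-3−7) + 5·(7−(-40/3)) + (7/2)·(-40/3−(-3))) = ½·(35 + 305/3 − 217/6) = 201/4, so the D-coordinate is (201/4)/67 = 3/4.
[DGF] = ½·((-6)·(-40/3−7) + (-7/2)·(7−(-19)) + (7/2)·(-19−(-40/3))) = ½·(122 − 91 − 119/6) = 67/12, so the E-coordinate is 1/12.
[DEG] = ½·((-6)·(-3−(-40/3)) + 5·(-40/3−(-19)) + (-7/2)·(-19−(-3))) = ½·(-62 + 85/3 + 56) = 67/6, so the F-coordinate is 1/6.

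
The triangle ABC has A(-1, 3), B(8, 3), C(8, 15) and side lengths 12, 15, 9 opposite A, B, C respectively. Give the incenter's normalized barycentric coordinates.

(1/3, 5/12, 1/4)

The incenter has barycentric coordinates proportional to the opposite side lengths: (12 : 15 : 9).
Normalizing by 12+15+9 = 36 gives (1/3, 5/12, 1/4).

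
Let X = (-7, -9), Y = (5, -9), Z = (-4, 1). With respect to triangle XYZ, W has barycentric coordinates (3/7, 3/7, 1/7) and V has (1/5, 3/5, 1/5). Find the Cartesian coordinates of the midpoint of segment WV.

(-11/35, -51/7)

Barycentric coordinates of the midpoint are the average: (11/35, 18/35, 6/35).
Converting: (11/35)·X + (18/35)·Y + (6/35)·Z = (-11/35, -51/7).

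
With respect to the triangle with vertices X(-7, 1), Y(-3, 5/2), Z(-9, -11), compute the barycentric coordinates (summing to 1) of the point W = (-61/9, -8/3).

Signed area of the reference triangle: [XYZ] = ½·((-7)·(5/2−(-11)) + (-3)·(-11−1) + (-9)·(1−(5/2))) = ½·(-189/2 + 36 + 27/2) = -45/2.
[WYZ] = ½·((-61/9)·(5/2−(-11)) + (-3)·(-11−(-8/3)) + (-9)·(-8/3−(5/2))) = ½·(-183/2 + 25 + 93/2) = -10, so the X-coordinate is (-10)/(-45/2) = 4/9.
[XWZ] = ½·((-7)·(-8/3−(-11)) + (-61/9)·(-11−1) + (-9)·(1−(-8/3))) = ½·(-175/3 + 244/3 − 33) = -5, so the Y-coordinate is 2/9.
[XYW] = ½·((-7)·(5/2−(-8/3)) + (-3)·(-8/3−1) + (-61/9)·(1−(5/2))) = ½·(-217/6 + 11 + 61/6) = -15/2, so the Z-coordinate is 1/3.

(4/9, 2/9, 1/3)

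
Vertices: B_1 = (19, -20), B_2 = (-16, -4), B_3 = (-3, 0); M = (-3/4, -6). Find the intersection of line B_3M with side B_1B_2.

(3/2, -12)

Barycentric coordinates of M with respect to B_1B_2B_3: (1/4, 1/4, 1/2).
On side B_1B_2 the B_3-coordinate is zero; dropping M's B_3-weight 1/2 and renormalizing the remaining 1/4 : 1/4 gives weights 1/2, 1/2 on B_1, B_2.
N = (1/2)·(19, -20) + (1/2)·(-16, -4) = (3/2, -12).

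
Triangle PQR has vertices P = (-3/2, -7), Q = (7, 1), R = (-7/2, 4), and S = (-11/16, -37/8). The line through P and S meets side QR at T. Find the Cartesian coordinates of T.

(7/4, 5/2)

Barycentric coordinates of S with respect to PQR: (3/4, 1/8, 1/8).
On side QR the P-coordinate is zero; dropping S's P-weight 3/4 and renormalizing the remaining 1/8 : 1/8 gives weights 1/2, 1/2 on Q, R.
T = (1/2)·(7, 1) + (1/2)·(-7/2, 4) = (7/4, 5/2).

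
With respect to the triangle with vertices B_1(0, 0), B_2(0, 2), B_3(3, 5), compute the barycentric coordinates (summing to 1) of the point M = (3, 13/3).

(1/3, -1/3, 1)

Signed area of the reference triangle: [B_1B_2B_3] = ½·(0·(2−5) + 0·(5−0) + 3·(0−2)) = ½·(0 + 0 − 6) = -3.
[MB_2B_3] = ½·(3·(2−5) + 0·(5−(13/3)) + 3·(13/3−2)) = ½·(-9 + 0 + 7) = -1, so the B_1-coordinate is (-1)/(-3) = 1/3.
[B_1MB_3] = ½·(0·(13/3−5) + 3·(5−0) + 3·(0−(13/3))) = ½·(0 + 15 − 13) = 1, so the B_2-coordinate is -1/3.
[B_1B_2M] = ½·(0·(2−(13/3)) + 0·(13/3−0) + 3·(0−2)) = ½·(0 + 0 − 6) = -3, so the B_3-coordinate is 1.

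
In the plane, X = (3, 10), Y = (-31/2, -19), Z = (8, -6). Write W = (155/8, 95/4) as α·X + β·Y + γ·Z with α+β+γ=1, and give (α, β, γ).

Signed area of the reference triangle: [XYZ] = ½·(3·(-19−(-6)) + (-31/2)·(-6−10) + 8·(10−(-19))) = ½·(-39 + 248 + 232) = 441/2.
[WYZ] = ½·((155/8)·(-19−(-6)) + (-31/2)·(-6−(95/4)) + 8·(95/4−(-19))) = ½·(-2015/8 + 3689/8 + 342) = 2205/8, so the X-coordinate is (2205/8)/(441/2) = 5/4.
[XWZ] = ½·(3·(95/4−(-6)) + (155/8)·(-6−10) + 8·(10−(95/4))) = ½·(357/4 − 310 − 110) = -1323/8, so the Y-coordinate is -3/4.
[XYW] = ½·(3·(-19−(95/4)) + (-31/2)·(95/4−10) + (155/8)·(10−(-19))) = ½·(-513/4 − 1705/8 + 4495/8) = 441/4, so the Z-coordinate is 1/2.

(5/4, -3/4, 1/2)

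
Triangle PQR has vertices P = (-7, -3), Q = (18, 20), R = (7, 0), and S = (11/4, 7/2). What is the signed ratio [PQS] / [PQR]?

[PQR] = ½·((-7)·(20−0) + 18·(0−(-3)) + 7·(-3−20)) = ½·(-140 + 54 − 161) = -247/2.
[PQS] = ½·((-7)·(20−(7/2)) + 18·(7/2−(-3)) + (11/4)·(-3−20)) = ½·(-231/2 + 117 − 253/4) = -247/8, so the ratio is (-247/8)/(-247/2) = 1/4.

1/4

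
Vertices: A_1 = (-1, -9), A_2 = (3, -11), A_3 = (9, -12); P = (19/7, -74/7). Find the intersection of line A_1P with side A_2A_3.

(21/5, -56/5)

Barycentric coordinates of P with respect to A_1A_2A_3: (2/7, 4/7, 1/7).
On side A_2A_3 the A_1-coordinate is zero; dropping P's A_1-weight 2/7 and renormalizing the remaining 4/7 : 1/7 gives weights 4/5, 1/5 on A_2, A_3.
Q = (4/5)·(3, -11) + (1/5)·(9, -12) = (21/5, -56/5).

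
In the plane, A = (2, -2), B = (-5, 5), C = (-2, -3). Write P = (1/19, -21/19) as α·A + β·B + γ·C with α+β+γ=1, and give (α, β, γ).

(12/19, 3/19, 4/19)

Signed area of the reference triangle: [ABC] = ½·(2·(5−(-3)) + (-5)·(-3−(-2)) + (-2)·(-2−5)) = ½·(16 + 5 + 14) = 35/2.
[PBC] = ½·((1/19)·(5−(-3)) + (-5)·(-3−(-21/19)) + (-2)·(-21/19−5)) = ½·(8/19 + 180/19 + 232/19) = 210/19, so the A-coordinate is (210/19)/(35/2) = 12/19.
[APC] = ½·(2·(-21/19−(-3)) + (1/19)·(-3−(-2)) + (-2)·(-2−(-21/19))) = ½·(72/19 − 1/19 + 34/19) = 105/38, so the B-coordinate is 3/19.
[ABP] = ½·(2·(5−(-21/19)) + (-5)·(-21/19−(-2)) + (1/19)·(-2−5)) = ½·(232/19 − 85/19 − 7/19) = 70/19, so the C-coordinate is 4/19.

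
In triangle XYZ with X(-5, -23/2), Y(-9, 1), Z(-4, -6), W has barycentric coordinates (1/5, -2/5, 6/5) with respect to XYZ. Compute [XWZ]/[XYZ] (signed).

The signed ratio [XWZ]/[XYZ] equals the barycentric coordinate of W at vertex Y, which is -2/5.

-2/5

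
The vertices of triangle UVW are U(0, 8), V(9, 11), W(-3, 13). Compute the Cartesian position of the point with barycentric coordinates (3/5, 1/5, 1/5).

P = (3/5)·U + (1/5)·V + (1/5)·W.
x-coordinate: (3/5)·0 + (1/5)·9 + (1/5)·(-3) = 6/5.
y-coordinate: (3/5)·8 + (1/5)·11 + (1/5)·13 = 48/5.

(6/5, 48/5)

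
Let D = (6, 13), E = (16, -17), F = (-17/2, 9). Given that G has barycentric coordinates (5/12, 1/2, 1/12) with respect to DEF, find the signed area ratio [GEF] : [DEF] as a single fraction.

The signed ratio [GEF]/[DEF] equals the barycentric coordinate of G at vertex D, which is 5/12.

5/12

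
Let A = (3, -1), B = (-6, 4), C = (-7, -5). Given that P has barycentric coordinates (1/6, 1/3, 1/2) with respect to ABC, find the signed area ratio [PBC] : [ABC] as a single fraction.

The signed ratio [PBC]/[ABC] equals the barycentric coordinate of P at vertex A, which is 1/6.

1/6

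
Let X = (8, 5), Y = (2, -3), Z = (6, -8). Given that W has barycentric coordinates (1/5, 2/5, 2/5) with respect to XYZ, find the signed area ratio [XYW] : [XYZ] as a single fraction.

The signed ratio [XYW]/[XYZ] equals the barycentric coordinate of W at vertex Z, which is 2/5.

2/5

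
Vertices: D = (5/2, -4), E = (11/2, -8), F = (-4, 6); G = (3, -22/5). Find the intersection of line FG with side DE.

Barycentric coordinates of G with respect to DEF: (1/5, 3/5, 1/5).
On side DE the F-coordinate is zero; dropping G's F-weight 1/5 and renormalizing the remaining 1/5 : 3/5 gives weights 1/4, 3/4 on D, E.
H = (1/4)·(5/2, -4) + (3/4)·(11/2, -8) = (19/4, -7).

(19/4, -7)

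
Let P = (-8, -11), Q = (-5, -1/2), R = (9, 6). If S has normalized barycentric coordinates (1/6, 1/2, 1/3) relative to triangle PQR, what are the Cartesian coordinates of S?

(-5/6, -1/12)

S = (1/6)·P + (1/2)·Q + (1/3)·R.
x-coordinate: (1/6)·(-8) + (1/2)·(-5) + (1/3)·9 = -5/6.
y-coordinate: (1/6)·(-11) + (1/2)·(-1/2) + (1/3)·6 = -1/12.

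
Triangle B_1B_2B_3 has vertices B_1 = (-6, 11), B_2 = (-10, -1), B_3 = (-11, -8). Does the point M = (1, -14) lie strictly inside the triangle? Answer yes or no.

no

Barycentric coordinates of M: (45/8, -129/8, 23/2).
The three coordinates are positive, negative, positive; a point is interior exactly when all three are positive.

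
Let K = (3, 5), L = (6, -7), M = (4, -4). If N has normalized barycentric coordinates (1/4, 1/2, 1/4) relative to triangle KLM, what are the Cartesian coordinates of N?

(19/4, -13/4)

N = (1/4)·K + (1/2)·L + (1/4)·M.
x-coordinate: (1/4)·3 + (1/2)·6 + (1/4)·4 = 19/4.
y-coordinate: (1/4)·5 + (1/2)·(-7) + (1/4)·(-4) = -13/4.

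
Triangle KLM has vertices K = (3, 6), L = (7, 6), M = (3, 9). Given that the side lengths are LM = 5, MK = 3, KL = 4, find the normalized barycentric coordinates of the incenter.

The incenter has barycentric coordinates proportional to the opposite side lengths: (5 : 3 : 4).
Normalizing by 5+3+4 = 12 gives (5/12, 1/4, 1/3).

(5/12, 1/4, 1/3)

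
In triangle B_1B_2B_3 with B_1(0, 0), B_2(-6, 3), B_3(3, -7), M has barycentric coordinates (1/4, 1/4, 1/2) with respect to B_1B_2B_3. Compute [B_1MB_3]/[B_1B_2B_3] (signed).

1/4

The signed ratio [B_1MB_3]/[B_1B_2B_3] equals the barycentric coordinate of M at vertex B_2, which is 1/4.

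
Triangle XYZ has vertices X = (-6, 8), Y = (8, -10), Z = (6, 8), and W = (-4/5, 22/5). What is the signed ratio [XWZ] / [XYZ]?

1/5

[XYZ] = ½·((-6)·(-10−8) + 8·(8−8) + 6·(8−(-10))) = ½·(108 + 0 + 108) = 108.
[XWZ] = ½·((-6)·(22/5−8) + (-4/5)·(8−8) + 6·(8−(22/5))) = ½·(108/5 + 0 + 108/5) = 108/5, so the ratio is (108/5)/108 = 1/5.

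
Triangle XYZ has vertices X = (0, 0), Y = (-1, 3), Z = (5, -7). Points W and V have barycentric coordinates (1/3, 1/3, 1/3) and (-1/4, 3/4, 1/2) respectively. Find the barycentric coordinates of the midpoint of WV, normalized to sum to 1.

(1/24, 13/24, 5/12)

Since both coordinate triples sum to 1, the midpoint's barycentrics are the componentwise average.
(1/3+-1/4)/2 = 1/24; similarly 13/24 and 5/12.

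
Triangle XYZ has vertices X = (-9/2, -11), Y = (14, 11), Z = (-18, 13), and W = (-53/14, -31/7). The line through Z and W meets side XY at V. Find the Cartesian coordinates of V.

Barycentric coordinates of W with respect to XYZ: (5/7, 1/7, 1/7).
On side XY the Z-coordinate is zero; dropping W's Z-weight 1/7 and renormalizing the remaining 5/7 : 1/7 gives weights 5/6, 1/6 on X, Y.
V = (5/6)·(-9/2, -11) + (1/6)·(14, 11) = (-17/12, -22/3).

(-17/12, -22/3)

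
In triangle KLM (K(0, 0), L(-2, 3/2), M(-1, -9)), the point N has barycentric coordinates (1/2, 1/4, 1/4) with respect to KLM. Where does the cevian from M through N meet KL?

Line MN meets KL where the M-coordinate vanishes; zeroing N's M-weight and renormalizing leaves K, L-weights 1/2 : 1/4 → (2/3, 1/3).
So J = (2/3)·K + (1/3)·L = (-2/3, 1/2).

(-2/3, 1/2)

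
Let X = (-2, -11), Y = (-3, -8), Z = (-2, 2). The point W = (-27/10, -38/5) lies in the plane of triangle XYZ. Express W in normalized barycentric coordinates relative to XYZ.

(1/5, 7/10, 1/10)

Signed area of the reference triangle: [XYZ] = ½·((-2)·(-8−2) + (-3)·(2−(-11)) + (-2)·(-11−(-8))) = ½·(20 − 39 + 6) = -13/2.
[WYZ] = ½·((-27/10)·(-8−2) + (-3)·(2−(-38/5)) + (-2)·(-38/5−(-8))) = ½·(27 − 144/5 − 4/5) = -13/10, so the X-coordinate is (-13/10)/(-13/2) = 1/5.
[XWZ] = ½·((-2)·(-38/5−2) + (-27/10)·(2−(-11)) + (-2)·(-11−(-38/5))) = ½·(96/5 − 351/10 + 34/5) = -91/20, so the Y-coordinate is 7/10.
[XYW] = ½·((-2)·(-8−(-38/5)) + (-3)·(-38/5−(-11)) + (-27/10)·(-11−(-8))) = ½·(4/5 − 51/5 + 81/10) = -13/20, so the Z-coordinate is 1/10.
Check: 1/5 + 7/10 + 1/10 = 1.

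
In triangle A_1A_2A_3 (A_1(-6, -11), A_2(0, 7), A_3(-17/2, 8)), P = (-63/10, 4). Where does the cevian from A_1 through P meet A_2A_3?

Barycentric coordinates of P with respect to A_1A_2A_3: (1/5, 1/5, 3/5).
On side A_2A_3 the A_1-coordinate is zero; dropping P's A_1-weight 1/5 and renormalizing the remaining 1/5 : 3/5 gives weights 1/4, 3/4 on A_2, A_3.
Q = (1/4)·(0, 7) + (3/4)·(-17/2, 8) = (-51/8, 31/4).

(-51/8, 31/4)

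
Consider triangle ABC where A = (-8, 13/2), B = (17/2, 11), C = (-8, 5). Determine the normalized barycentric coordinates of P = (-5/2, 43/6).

(1/9, 1/3, 5/9)

Signed area of the reference triangle: [ABC] = ½·((-8)·(11−5) + (17/2)·(5−(13/2)) + (-8)·(13/2−11)) = ½·(-48 − 51/4 + 36) = -99/8.
[PBC] = ½·((-5/2)·(11−5) + (17/2)·(5−(43/6)) + (-8)·(43/6−11)) = ½·(-15 − 221/12 + 92/3) = -11/8, so the A-coordinate is (-11/8)/(-99/8) = 1/9.
[APC] = ½·((-8)·(43/6−5) + (-5/2)·(5−(13/2)) + (-8)·(13/2−(43/6))) = ½·(-52/3 + 15/4 + 16/3) = -33/8, so the B-coordinate is 1/3.
[ABP] = ½·((-8)·(11−(43/6)) + (17/2)·(43/6−(13/2)) + (-5/2)·(13/2−11)) = ½·(-92/3 + 17/3 + 45/4) = -55/8, so the C-coordinate is 5/9.
Check: 1/9 + 1/3 + 5/9 = 1.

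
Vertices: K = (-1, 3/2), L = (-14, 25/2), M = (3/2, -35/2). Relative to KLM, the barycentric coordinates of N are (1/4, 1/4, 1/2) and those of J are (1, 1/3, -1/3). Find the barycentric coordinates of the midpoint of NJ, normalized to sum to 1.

(5/8, 7/24, 1/12)

Since both coordinate triples sum to 1, the midpoint's barycentrics are the componentwise average.
(1/4+1)/2 = 5/8; similarly 7/24 and 1/12.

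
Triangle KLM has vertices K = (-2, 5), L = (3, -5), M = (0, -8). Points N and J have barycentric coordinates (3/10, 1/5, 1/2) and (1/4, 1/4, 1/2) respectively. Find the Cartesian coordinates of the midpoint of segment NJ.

(1/8, -15/4)

Barycentric coordinates of the midpoint are the average: (11/40, 9/40, 1/2).
Converting: (11/40)·K + (9/40)·L + (1/2)·M = (1/8, -15/4).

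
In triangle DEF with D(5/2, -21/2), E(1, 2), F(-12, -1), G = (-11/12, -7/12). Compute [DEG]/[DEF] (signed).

1/6

[DEF] = ½·((5/2)·(2−(-1)) + 1·(-1−(-21/2)) + (-12)·(-21/2−2)) = ½·(15/2 + 19/2 + 150) = 167/2.
[DEG] = ½·((5/2)·(2−(-7/12)) + 1·(-7/12−(-21/2)) + (-11/12)·(-21/2−2)) = ½·(155/24 + 119/12 + 275/24) = 167/12, so the ratio is (167/12)/(167/2) = 1/6.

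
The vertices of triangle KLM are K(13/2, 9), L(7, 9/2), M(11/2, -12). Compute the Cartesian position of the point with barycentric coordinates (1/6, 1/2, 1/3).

N = (1/6)·K + (1/2)·L + (1/3)·M.
x-coordinate: (1/6)·(13/2) + (1/2)·7 + (1/3)·(11/2) = 77/12.
y-coordinate: (1/6)·9 + (1/2)·(9/2) + (1/3)·(-12) = -1/4.

(77/12, -1/4)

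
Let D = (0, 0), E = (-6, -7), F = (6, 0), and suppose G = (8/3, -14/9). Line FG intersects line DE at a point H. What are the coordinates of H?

(-4, -14/3)

Barycentric coordinates of G with respect to DEF: (1/9, 2/9, 2/3).
On side DE the F-coordinate is zero; dropping G's F-weight 2/3 and renormalizing the remaining 1/9 : 2/9 gives weights 1/3, 2/3 on D, E.
H = (1/3)·(0, 0) + (2/3)·(-6, -7) = (-4, -14/3).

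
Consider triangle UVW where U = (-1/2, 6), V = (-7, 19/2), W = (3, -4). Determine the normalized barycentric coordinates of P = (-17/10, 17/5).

(1/5, 2/5, 2/5)

Signed area of the reference triangle: [UVW] = ½·((-1/2)·(19/2−(-4)) + (-7)·(-4−6) + 3·(6−(19/2))) = ½·(-27/4 + 70 − 21/2) = 211/8.
[PVW] = ½·((-17/10)·(19/2−(-4)) + (-7)·(-4−(17/5)) + 3·(17/5−(19/2))) = ½·(-459/20 + 259/5 − 183/10) = 211/40, so the U-coordinate is (211/40)/(211/8) = 1/5.
[UPW] = ½·((-1/2)·(17/5−(-4)) + (-17/10)·(-4−6) + 3·(6−(17/5))) = ½·(-37/10 + 17 + 39/5) = 211/20, so the V-coordinate is 2/5.
[UVP] = ½·((-1/2)·(19/2−(17/5)) + (-7)·(17/5−6) + (-17/10)·(6−(19/2))) = ½·(-61/20 + 91/5 + 119/20) = 211/20, so the W-coordinate is 2/5.
Check: 1/5 + 2/5 + 2/5 = 1.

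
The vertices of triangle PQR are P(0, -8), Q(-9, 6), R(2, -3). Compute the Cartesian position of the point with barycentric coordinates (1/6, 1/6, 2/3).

(-1/6, -7/3)

S = (1/6)·P + (1/6)·Q + (2/3)·R.
x-coordinate: (1/6)·0 + (1/6)·(-9) + (2/3)·2 = -1/6.
y-coordinate: (1/6)·(-8) + (1/6)·6 + (2/3)·(-3) = -7/3.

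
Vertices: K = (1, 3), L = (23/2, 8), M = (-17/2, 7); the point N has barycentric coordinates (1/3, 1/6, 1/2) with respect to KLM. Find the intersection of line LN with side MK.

(-47/10, 27/5)

Line LN meets MK where the L-coordinate vanishes; zeroing N's L-weight and renormalizing leaves M, K-weights 1/2 : 1/3 → (3/5, 2/5).
So J = (3/5)·M + (2/5)·K = (-47/10, 27/5).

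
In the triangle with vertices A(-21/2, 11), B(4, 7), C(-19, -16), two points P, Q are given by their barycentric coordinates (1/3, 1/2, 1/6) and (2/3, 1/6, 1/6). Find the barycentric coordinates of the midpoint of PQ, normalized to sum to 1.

Since both coordinate triples sum to 1, the midpoint's barycentrics are the componentwise average.
(1/3+2/3)/2 = 1/2; similarly 1/3 and 1/6.

(1/2, 1/3, 1/6)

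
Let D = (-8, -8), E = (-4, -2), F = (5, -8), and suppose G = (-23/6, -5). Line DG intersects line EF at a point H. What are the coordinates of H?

Barycentric coordinates of G with respect to DEF: (1/3, 1/2, 1/6).
On side EF the D-coordinate is zero; dropping G's D-weight 1/3 and renormalizing the remaining 1/2 : 1/6 gives weights 3/4, 1/4 on E, F.
H = (3/4)·(-4, -2) + (1/4)·(5, -8) = (-7/4, -7/2).

(-7/4, -7/2)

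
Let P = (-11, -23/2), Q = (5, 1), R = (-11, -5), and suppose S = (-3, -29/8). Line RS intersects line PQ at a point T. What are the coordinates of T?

Barycentric coordinates of S with respect to PQR: (1/4, 1/2, 1/4).
On side PQ the R-coordinate is zero; dropping S's R-weight 1/4 and renormalizing the remaining 1/4 : 1/2 gives weights 1/3, 2/3 on P, Q.
T = (1/3)·(-11, -23/2) + (2/3)·(5, 1) = (-1/3, -19/6).

(-1/3, -19/6)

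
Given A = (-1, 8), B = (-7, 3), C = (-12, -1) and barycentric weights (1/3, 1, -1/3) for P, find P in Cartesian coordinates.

(-10/3, 6)

P = (1/3)·A + 1·B + (-1/3)·C.
x-coordinate: (1/3)·(-1) + 1·(-7) + (-1/3)·(-12) = -10/3.
y-coordinate: (1/3)·8 + 1·3 + (-1/3)·(-1) = 6.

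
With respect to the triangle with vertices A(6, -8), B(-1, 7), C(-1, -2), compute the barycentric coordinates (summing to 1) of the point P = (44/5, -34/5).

(7/5, 2/5, -4/5)

Signed area of the reference triangle: [ABC] = ½·(6·(7−(-2)) + (-1)·(-2−(-8)) + (-1)·(-8−7)) = ½·(54 − 6 + 15) = 63/2.
[PBC] = ½·((44/5)·(7−(-2)) + (-1)·(-2−(-34/5)) + (-1)·(-34/5−7)) = ½·(396/5 − 24/5 + 69/5) = 441/10, so the A-coordinate is (441/10)/(63/2) = 7/5.
[APC] = ½·(6·(-34/5−(-2)) + (44/5)·(-2−(-8)) + (-1)·(-8−(-34/5))) = ½·(-144/5 + 264/5 + 6/5) = 63/5, so the B-coordinate is 2/5.
[ABP] = ½·(6·(7−(-34/5)) + (-1)·(-34/5−(-8)) + (44/5)·(-8−7)) = ½·(414/5 − 6/5 − 132) = -126/5, so the C-coordinate is -4/5.
Check: 7/5 + 2/5 − 4/5 = 1.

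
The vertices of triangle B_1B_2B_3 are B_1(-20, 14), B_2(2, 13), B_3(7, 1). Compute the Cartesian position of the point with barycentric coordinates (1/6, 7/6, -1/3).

M = (1/6)·B_1 + (7/6)·B_2 + (-1/3)·B_3.
x-coordinate: (1/6)·(-20) + (7/6)·2 + (-1/3)·7 = -10/3.
y-coordinate: (1/6)·14 + (7/6)·13 + (-1/3)·1 = 103/6.

(-10/3, 103/6)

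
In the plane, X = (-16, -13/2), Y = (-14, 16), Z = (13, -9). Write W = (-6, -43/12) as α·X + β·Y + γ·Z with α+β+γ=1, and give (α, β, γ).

(1/2, 1/6, 1/3)

Signed area of the reference triangle: [XYZ] = ½·((-16)·(16−(-9)) + (-14)·(-9−(-13/2)) + 13·(-13/2−16)) = ½·(-400 + 35 − 585/2) = -1315/4.
[WYZ] = ½·((-6)·(16−(-9)) + (-14)·(-9−(-43/12)) + 13·(-43/12−16)) = ½·(-150 + 455/6 − 3055/12) = -1315/8, so the X-coordinate is (-1315/8)/(-1315/4) = 1/2.
[XWZ] = ½·((-16)·(-43/12−(-9)) + (-6)·(-9−(-13/2)) + 13·(-13/2−(-43/12))) = ½·(-260/3 + 15 − 455/12) = -1315/24, so the Y-coordinate is 1/6.
[XYW] = ½·((-16)·(16−(-43/12)) + (-14)·(-43/12−(-13/2)) + (-6)·(-13/2−16)) = ½·(-940/3 − 245/6 + 135) = -1315/12, so the Z-coordinate is 1/3.
Check: 1/2 + 1/6 + 1/3 = 1.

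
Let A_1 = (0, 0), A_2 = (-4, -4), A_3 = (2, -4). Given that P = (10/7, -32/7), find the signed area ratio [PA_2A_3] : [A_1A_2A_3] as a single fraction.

[A_1A_2A_3] = ½·(0·(-4−(-4)) + (-4)·(-4−0) + 2·(0−(-4))) = ½·(0 + 16 + 8) = 12.
[PA_2A_3] = ½·((10/7)·(-4−(-4)) + (-4)·(-4−(-32/7)) + 2·(-32/7−(-4))) = ½·(0 − 16/7 − 8/7) = -12/7, so the ratio is (-12/7)/12 = -1/7.

-1/7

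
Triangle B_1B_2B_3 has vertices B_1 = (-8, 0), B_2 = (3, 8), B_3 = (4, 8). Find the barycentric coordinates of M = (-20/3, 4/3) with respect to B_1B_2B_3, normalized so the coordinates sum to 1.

(5/6, 2/3, -1/2)

Signed area of the reference triangle: [B_1B_2B_3] = ½·((-8)·(8−8) + 3·(8−0) + 4·(0−8)) = ½·(0 + 24 − 32) = -4.
[MB_2B_3] = ½·((-20/3)·(8−8) + 3·(8−(4/3)) + 4·(4/3−8)) = ½·(0 + 20 − 80/3) = -10/3, so the B_1-coordinate is (-10/3)/(-4) = 5/6.
[B_1MB_3] = ½·((-8)·(4/3−8) + (-20/3)·(8−0) + 4·(0−(4/3))) = ½·(160/3 − 160/3 − 16/3) = -8/3, so the B_2-coordinate is 2/3.
[B_1B_2M] = ½·((-8)·(8−(4/3)) + 3·(4/3−0) + (-20/3)·(0−8)) = ½·(-160/3 + 4 + 160/3) = 2, so the B_3-coordinate is -1/2.
Check: 5/6 + 2/3 − 1/2 = 1.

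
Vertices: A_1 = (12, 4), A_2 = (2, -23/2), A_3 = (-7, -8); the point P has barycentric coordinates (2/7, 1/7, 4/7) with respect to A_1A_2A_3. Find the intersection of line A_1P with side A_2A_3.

(-26/5, -87/10)

Line A_1P meets A_2A_3 where the A_1-coordinate vanishes; zeroing P's A_1-weight and renormalizing leaves A_2, A_3-weights 1/7 : 4/7 → (1/5, 4/5).
So Q = (1/5)·A_2 + (4/5)·A_3 = (-26/5, -87/10).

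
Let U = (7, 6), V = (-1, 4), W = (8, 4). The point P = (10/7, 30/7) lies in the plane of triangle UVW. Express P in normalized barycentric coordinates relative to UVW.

(1/7, 5/7, 1/7)

Signed area of the reference triangle: [UVW] = ½·(7·(4−4) + (-1)·(4−6) + 8·(6−4)) = ½·(0 + 2 + 16) = 9.
[PVW] = ½·((10/7)·(4−4) + (-1)·(4−(30/7)) + 8·(30/7−4)) = ½·(0 + 2/7 + 16/7) = 9/7, so the U-coordinate is (9/7)/9 = 1/7.
[UPW] = ½·(7·(30/7−4) + (10/7)·(4−6) + 8·(6−(30/7))) = ½·(2 − 20/7 + 96/7) = 45/7, so the V-coordinate is 5/7.
[UVP] = ½·(7·(4−(30/7)) + (-1)·(30/7−6) + (10/7)·(6−4)) = ½·(-2 + 12/7 + 20/7) = 9/7, so the W-coordinate is 1/7.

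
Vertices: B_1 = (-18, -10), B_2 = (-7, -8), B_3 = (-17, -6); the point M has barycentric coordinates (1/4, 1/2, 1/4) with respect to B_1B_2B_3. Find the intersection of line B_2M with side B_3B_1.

(-35/2, -8)

Line B_2M meets B_3B_1 where the B_2-coordinate vanishes; zeroing M's B_2-weight and renormalizing leaves B_3, B_1-weights 1/4 : 1/4 → (1/2, 1/2).
So N = (1/2)·B_3 + (1/2)·B_1 = (-35/2, -8).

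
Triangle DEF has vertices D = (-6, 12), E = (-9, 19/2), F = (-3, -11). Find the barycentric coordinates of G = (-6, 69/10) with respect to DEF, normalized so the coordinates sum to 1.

Signed area of the reference triangle: [DEF] = ½·((-6)·(19/2−(-11)) + (-9)·(-11−12) + (-3)·(12−(19/2))) = ½·(-123 + 207 − 15/2) = 153/4.
[GEF] = ½·((-6)·(19/2−(-11)) + (-9)·(-11−(69/10)) + (-3)·(69/10−(19/2))) = ½·(-123 + 1611/10 + 39/5) = 459/20, so the D-coordinate is (459/20)/(153/4) = 3/5.
[DGF] = ½·((-6)·(69/10−(-11)) + (-6)·(-11−12) + (-3)·(12−(69/10))) = ½·(-537/5 + 138 − 153/10) = 153/20, so the E-coordinate is 1/5.
[DEG] = ½·((-6)·(19/2−(69/10)) + (-9)·(69/10−12) + (-6)·(12−(19/2))) = ½·(-78/5 + 459/10 − 15) = 153/20, so the F-coordinate is 1/5.

(3/5, 1/5, 1/5)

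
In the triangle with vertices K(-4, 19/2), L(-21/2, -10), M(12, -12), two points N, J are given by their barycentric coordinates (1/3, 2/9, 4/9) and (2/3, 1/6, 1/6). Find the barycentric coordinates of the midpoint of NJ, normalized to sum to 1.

(1/2, 7/36, 11/36)

Since both coordinate triples sum to 1, the midpoint's barycentrics are the componentwise average.
(1/3+2/3)/2 = 1/2; similarly 7/36 and 11/36.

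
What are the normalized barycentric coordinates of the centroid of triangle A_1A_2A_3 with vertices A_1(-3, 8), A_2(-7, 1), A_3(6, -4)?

The centroid is the average of the vertices, so each weight is 1/3.

(1/3, 1/3, 1/3)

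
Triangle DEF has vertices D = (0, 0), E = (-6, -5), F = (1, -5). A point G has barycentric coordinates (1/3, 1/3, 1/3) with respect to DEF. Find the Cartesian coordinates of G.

G = (1/3)·D + (1/3)·E + (1/3)·F.
x-coordinate: (1/3)·0 + (1/3)·(-6) + (1/3)·1 = -5/3.
y-coordinate: (1/3)·0 + (1/3)·(-5) + (1/3)·(-5) = -10/3.

(-5/3, -10/3)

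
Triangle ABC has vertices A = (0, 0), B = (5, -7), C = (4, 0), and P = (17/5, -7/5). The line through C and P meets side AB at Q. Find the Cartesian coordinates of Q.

(5/2, -7/2)

Barycentric coordinates of P with respect to ABC: (1/5, 1/5, 3/5).
On side AB the C-coordinate is zero; dropping P's C-weight 3/5 and renormalizing the remaining 1/5 : 1/5 gives weights 1/2, 1/2 on A, B.
Q = (1/2)·(0, 0) + (1/2)·(5, -7) = (5/2, -7/2).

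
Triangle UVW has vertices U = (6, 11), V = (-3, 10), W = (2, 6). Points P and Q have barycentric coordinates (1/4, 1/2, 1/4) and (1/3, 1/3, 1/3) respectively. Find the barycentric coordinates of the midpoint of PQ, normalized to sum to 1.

(7/24, 5/12, 7/24)

Since both coordinate triples sum to 1, the midpoint's barycentrics are the componentwise average.
(1/4+1/3)/2 = 7/24; similarly 5/12 and 7/24.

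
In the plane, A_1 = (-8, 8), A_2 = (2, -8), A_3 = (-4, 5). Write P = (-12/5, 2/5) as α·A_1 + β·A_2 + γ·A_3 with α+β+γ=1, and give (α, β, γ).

Signed area of the reference triangle: [A_1A_2A_3] = ½·((-8)·(-8−5) + 2·(5−8) + (-4)·(8−(-8))) = ½·(104 − 6 − 64) = 17.
[PA_2A_3] = ½·((-12/5)·(-8−5) + 2·(5−(2/5)) + (-4)·(2/5−(-8))) = ½·(156/5 + 46/5 − 168/5) = 17/5, so the A_1-coordinate is (17/5)/17 = 1/5.
[A_1PA_3] = ½·((-8)·(2/5−5) + (-12/5)·(5−8) + (-4)·(8−(2/5))) = ½·(184/5 + 36/5 − 152/5) = 34/5, so the A_2-coordinate is 2/5.
[A_1A_2P] = ½·((-8)·(-8−(2/5)) + 2·(2/5−8) + (-12/5)·(8−(-8))) = ½·(336/5 − 76/5 − 192/5) = 34/5, so the A_3-coordinate is 2/5.
Check: 1/5 + 2/5 + 2/5 = 1.

(1/5, 2/5, 2/5)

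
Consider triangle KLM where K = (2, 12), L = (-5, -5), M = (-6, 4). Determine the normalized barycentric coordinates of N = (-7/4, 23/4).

(1/2, 1/4, 1/4)

Signed area of the reference triangle: [KLM] = ½·(2·(-5−4) + (-5)·(4−12) + (-6)·(12−(-5))) = ½·(-18 + 40 − 102) = -40.
[NLM] = ½·((-7/4)·(-5−4) + (-5)·(4−(23/4)) + (-6)·(23/4−(-5))) = ½·(63/4 + 35/4 − 129/2) = -20, so the K-coordinate is (-20)/(-40) = 1/2.
[KNM] = ½·(2·(23/4−4) + (-7/4)·(4−12) + (-6)·(12−(23/4))) = ½·(7/2 + 14 − 75/2) = -10, so the L-coordinate is 1/4.
[KLN] = ½·(2·(-5−(23/4)) + (-5)·(23/4−12) + (-7/4)·(12−(-5))) = ½·(-43/2 + 125/4 − 119/4) = -10, so the M-coordinate is 1/4.
Check: 1/2 + 1/4 + 1/4 = 1.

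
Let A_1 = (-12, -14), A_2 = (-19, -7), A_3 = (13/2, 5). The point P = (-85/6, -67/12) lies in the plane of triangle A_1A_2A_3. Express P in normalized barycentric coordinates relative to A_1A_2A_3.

Signed area of the reference triangle: [A_1A_2A_3] = ½·((-12)·(-7−5) + (-19)·(5−(-14)) + (13/2)·(-14−(-7))) = ½·(144 − 361 − 91/2) = -525/4.
[PA_2A_3] = ½·((-85/6)·(-7−5) + (-19)·(5−(-67/12)) + (13/2)·(-67/12−(-7))) = ½·(170 − 2413/12 + 221/24) = -175/16, so the A_1-coordinate is (-175/16)/(-525/4) = 1/12.
[A_1PA_3] = ½·((-12)·(-67/12−5) + (-85/6)·(5−(-14)) + (13/2)·(-14−(-67/12))) = ½·(127 − 1615/6 − 1313/24) = -1575/16, so the A_2-coordinate is 3/4.
[A_1A_2P] = ½·((-12)·(-7−(-67/12)) + (-19)·(-67/12−(-14)) + (-85/6)·(-14−(-7))) = ½·(17 − 1919/12 + 595/6) = -175/8, so the A_3-coordinate is 1/6.
Check: 1/12 + 3/4 + 1/6 = 1.

(1/12, 3/4, 1/6)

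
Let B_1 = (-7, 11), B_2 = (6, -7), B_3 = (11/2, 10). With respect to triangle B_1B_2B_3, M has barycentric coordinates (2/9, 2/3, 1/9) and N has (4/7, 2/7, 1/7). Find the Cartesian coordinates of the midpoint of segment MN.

Barycentric coordinates of the midpoint are the average: (25/63, 10/21, 8/63).
Converting: (25/63)·B_1 + (10/21)·B_2 + (8/63)·B_3 = (7/9, 145/63).

(7/9, 145/63)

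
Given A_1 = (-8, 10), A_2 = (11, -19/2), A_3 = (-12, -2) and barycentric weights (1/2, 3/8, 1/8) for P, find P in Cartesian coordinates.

P = (1/2)·A_1 + (3/8)·A_2 + (1/8)·A_3.
x-coordinate: (1/2)·(-8) + (3/8)·11 + (1/8)·(-12) = -11/8.
y-coordinate: (1/2)·10 + (3/8)·(-19/2) + (1/8)·(-2) = 19/16.

(-11/8, 19/16)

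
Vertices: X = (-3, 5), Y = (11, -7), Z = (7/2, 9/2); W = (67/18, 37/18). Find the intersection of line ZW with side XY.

Barycentric coordinates of W with respect to XYZ: (2/9, 2/9, 5/9).
On side XY the Z-coordinate is zero; dropping W's Z-weight 5/9 and renormalizing the remaining 2/9 : 2/9 gives weights 1/2, 1/2 on X, Y.
V = (1/2)·(-3, 5) + (1/2)·(11, -7) = (4, -1).

(4, -1)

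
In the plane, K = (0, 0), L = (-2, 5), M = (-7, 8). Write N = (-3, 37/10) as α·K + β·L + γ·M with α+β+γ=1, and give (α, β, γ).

(1/2, 1/10, 2/5)

Signed area of the reference triangle: [KLM] = ½·(0·(5−8) + (-2)·(8−0) + (-7)·(0−5)) = ½·(0 − 16 + 35) = 19/2.
[NLM] = ½·((-3)·(5−8) + (-2)·(8−(37/10)) + (-7)·(37/10−5)) = ½·(9 − 43/5 + 91/10) = 19/4, so the K-coordinate is (19/4)/(19/2) = 1/2.
[KNM] = ½·(0·(37/10−8) + (-3)·(8−0) + (-7)·(0−(37/10))) = ½·(0 − 24 + 259/10) = 19/20, so the L-coordinate is 1/10.
[KLN] = ½·(0·(5−(37/10)) + (-2)·(37/10−0) + (-3)·(0−5)) = ½·(0 − 37/5 + 15) = 19/5, so the M-coordinate is 2/5.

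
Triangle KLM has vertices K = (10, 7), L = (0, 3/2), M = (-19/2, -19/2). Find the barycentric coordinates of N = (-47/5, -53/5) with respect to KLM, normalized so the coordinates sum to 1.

Signed area of the reference triangle: [KLM] = ½·(10·(3/2−(-19/2)) + 0·(-19/2−7) + (-19/2)·(7−(3/2))) = ½·(110 + 0 − 209/4) = 231/8.
[NLM] = ½·((-47/5)·(3/2−(-19/2)) + 0·(-19/2−(-53/5)) + (-19/2)·(-53/5−(3/2))) = ½·(-517/5 + 0 + 2299/20) = 231/40, so the K-coordinate is (231/40)/(231/8) = 1/5.
[KNM] = ½·(10·(-53/5−(-19/2)) + (-47/5)·(-19/2−7) + (-19/2)·(7−(-53/5))) = ½·(-11 + 1551/10 − 836/5) = -231/20, so the L-coordinate is -2/5.
[KLN] = ½·(10·(3/2−(-53/5)) + 0·(-53/5−7) + (-47/5)·(7−(3/2))) = ½·(121 + 0 − 517/10) = 693/20, so the M-coordinate is 6/5.

(1/5, -2/5, 6/5)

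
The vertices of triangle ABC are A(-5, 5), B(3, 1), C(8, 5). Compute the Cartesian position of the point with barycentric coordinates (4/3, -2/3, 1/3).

(-6, 23/3)

P = (4/3)·A + (-2/3)·B + (1/3)·C.
x-coordinate: (4/3)·(-5) + (-2/3)·3 + (1/3)·8 = -6.
y-coordinate: (4/3)·5 + (-2/3)·1 + (1/3)·5 = 23/3.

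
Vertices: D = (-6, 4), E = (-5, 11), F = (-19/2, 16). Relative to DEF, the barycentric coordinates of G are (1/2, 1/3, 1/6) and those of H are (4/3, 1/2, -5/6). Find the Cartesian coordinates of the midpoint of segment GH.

Barycentric coordinates of the midpoint are the average: (11/12, 5/12, -1/3).
Converting: (11/12)·D + (5/12)·E + (-1/3)·F = (-53/12, 35/12).

(-53/12, 35/12)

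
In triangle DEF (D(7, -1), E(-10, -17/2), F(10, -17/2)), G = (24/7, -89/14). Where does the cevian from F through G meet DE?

Barycentric coordinates of G with respect to DEF: (2/7, 2/7, 3/7).
On side DE the F-coordinate is zero; dropping G's F-weight 3/7 and renormalizing the remaining 2/7 : 2/7 gives weights 1/2, 1/2 on D, E.
H = (1/2)·(7, -1) + (1/2)·(-10, -17/2) = (-3/2, -19/4).

(-3/2, -19/4)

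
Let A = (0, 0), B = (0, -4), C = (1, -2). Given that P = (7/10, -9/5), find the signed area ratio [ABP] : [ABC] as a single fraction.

7/10

[ABC] = ½·(0·(-4−(-2)) + 0·(-2−0) + 1·(0−(-4))) = ½·(0 + 0 + 4) = 2.
[ABP] = ½·(0·(-4−(-9/5)) + 0·(-9/5−0) + (7/10)·(0−(-4))) = ½·(0 + 0 + 14/5) = 7/5, so the ratio is (7/5)/2 = 7/10.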